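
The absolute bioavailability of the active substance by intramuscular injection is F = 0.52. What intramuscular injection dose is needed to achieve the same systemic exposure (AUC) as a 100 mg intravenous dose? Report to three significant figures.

D_intramuscular = 192 mg

For equal systemic exposure: F × D_ev = D_iv
D_ev = D_iv / F = 100 / 0.52 = 192.308 mg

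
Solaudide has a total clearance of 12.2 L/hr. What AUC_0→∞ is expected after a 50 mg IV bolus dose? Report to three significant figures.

AUC = 4.10 mg/L·hr

AUC_0→∞ = Dose_iv / CL
        = 50 / 12.2 = 4.09836 mg/L·hr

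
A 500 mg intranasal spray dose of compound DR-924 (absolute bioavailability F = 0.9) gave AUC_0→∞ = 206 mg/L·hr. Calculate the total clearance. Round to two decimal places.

CL = 2.18 L/hr

CL = F × Dose / AUC_0→∞
   = 0.9 × 500 / 206 = 2.18447 L/hr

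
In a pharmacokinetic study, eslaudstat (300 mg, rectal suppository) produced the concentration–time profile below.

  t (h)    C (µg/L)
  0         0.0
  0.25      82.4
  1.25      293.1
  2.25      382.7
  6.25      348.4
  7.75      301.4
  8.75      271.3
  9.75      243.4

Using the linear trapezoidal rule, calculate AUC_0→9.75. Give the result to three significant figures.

AUC = 3030 µg/L·h

Trapezoidal AUC_0→9.75:
  [0→0.25]: (0.0+82.4)/2 × 0.25 = 10.3
  [0.25→1.25]: (82.4+293.1)/2 × 1 = 187.75
  [1.25→2.25]: (293.1+382.7)/2 × 1 = 337.9
  [2.25→6.25]: (382.7+348.4)/2 × 4 = 1462.2
  [6.25→7.75]: (348.4+301.4)/2 × 1.5 = 487.35
  [7.75→8.75]: (301.4+271.3)/2 × 1 = 286.35
  [8.75→9.75]: (271.3+243.4)/2 × 1 = 257.35
  Sum = 3029.2 µg/L·h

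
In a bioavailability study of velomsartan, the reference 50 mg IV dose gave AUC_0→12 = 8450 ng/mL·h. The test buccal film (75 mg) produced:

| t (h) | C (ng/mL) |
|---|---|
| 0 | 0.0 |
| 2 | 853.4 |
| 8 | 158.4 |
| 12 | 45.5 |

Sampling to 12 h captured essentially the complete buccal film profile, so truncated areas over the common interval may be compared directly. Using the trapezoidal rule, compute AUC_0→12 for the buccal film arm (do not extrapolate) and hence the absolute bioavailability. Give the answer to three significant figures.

Trapezoidal AUC_0→12 (buccal film):
  [0→2]: (0.0+853.4)/2 × 2 = 853.4
  [2→8]: (853.4+158.4)/2 × 6 = 3035.4
  [8→12]: (158.4+45.5)/2 × 4 = 407.8
  Sum = 4296.6 ng/mL·h
F = (AUC_ev/D_ev)/(AUC_iv/D_iv) = (4296.6/75)/(8450/50) = 57.288/169 = 0.3390

F = 0.339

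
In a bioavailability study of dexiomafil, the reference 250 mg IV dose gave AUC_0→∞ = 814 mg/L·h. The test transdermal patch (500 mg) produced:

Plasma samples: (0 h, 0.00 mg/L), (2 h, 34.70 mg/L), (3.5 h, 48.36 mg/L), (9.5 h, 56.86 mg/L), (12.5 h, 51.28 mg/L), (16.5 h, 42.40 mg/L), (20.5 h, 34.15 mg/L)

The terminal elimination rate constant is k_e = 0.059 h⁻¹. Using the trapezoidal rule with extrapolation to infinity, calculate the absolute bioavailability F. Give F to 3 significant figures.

Trapezoidal AUC_0→20.5 (transdermal patch):
  [0→2]: (0.00+34.70)/2 × 2 = 34.7
  [2→3.5]: (34.70+48.36)/2 × 1.5 = 62.295
  [3.5→9.5]: (48.36+56.86)/2 × 6 = 315.66
  [9.5→12.5]: (56.86+51.28)/2 × 3 = 162.21
  [12.5→16.5]: (51.28+42.40)/2 × 4 = 187.36
  [16.5→20.5]: (42.40+34.15)/2 × 4 = 153.1
  Sum = 915.325 mg/L·h
Tail: C_last/k_e = 34.15/0.059 = 578.814
AUC_0→∞ (transdermal patch) = 915.325 + 578.814 = 1494.139 mg/L·h
F = (AUC_ev/D_ev)/(AUC_iv/D_iv) = (1494.139/500)/(814/250) = 2.988278/3.256 = 0.9178

F = 0.918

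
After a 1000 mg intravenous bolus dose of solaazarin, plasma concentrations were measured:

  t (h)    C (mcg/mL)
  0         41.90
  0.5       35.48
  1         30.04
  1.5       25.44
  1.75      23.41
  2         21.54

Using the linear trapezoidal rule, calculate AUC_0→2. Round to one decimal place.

AUC = 61.3 mcg/mL·h

Trapezoidal AUC_0→2:
  [0→0.5]: (41.90+35.48)/2 × 0.5 = 19.345
  [0.5→1]: (35.48+30.04)/2 × 0.5 = 16.38
  [1→1.5]: (30.04+25.44)/2 × 0.5 = 13.87
  [1.5→1.75]: (25.44+23.41)/2 × 0.25 = 6.10625
  [1.75→2]: (23.41+21.54)/2 × 0.25 = 5.61875
  Sum = 61.32 mcg/mL·h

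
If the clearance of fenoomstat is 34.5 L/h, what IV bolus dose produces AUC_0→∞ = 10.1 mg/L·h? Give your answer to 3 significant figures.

Dose_iv = CL × AUC_0→∞
     = 34.5 × 10.1 = 348.45 mg

Dose = 348 mg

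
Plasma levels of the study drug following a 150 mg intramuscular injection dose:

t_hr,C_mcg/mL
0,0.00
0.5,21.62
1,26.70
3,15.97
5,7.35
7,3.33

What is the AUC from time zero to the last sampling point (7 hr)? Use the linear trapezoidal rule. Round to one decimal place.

Trapezoidal AUC_0→7:
  [0→0.5]: (0.00+21.62)/2 × 0.5 = 5.405
  [0.5→1]: (21.62+26.70)/2 × 0.5 = 12.08
  [1→3]: (26.70+15.97)/2 × 2 = 42.67
  [3→5]: (15.97+7.35)/2 × 2 = 23.32
  [5→7]: (7.35+3.33)/2 × 2 = 10.68
  Sum = 94.155 mcg/mL·hr

AUC = 94.2 mcg/mL·hr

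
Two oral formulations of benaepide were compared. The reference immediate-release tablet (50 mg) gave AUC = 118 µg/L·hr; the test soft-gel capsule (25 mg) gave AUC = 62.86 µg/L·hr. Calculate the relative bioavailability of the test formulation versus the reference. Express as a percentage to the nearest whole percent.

F_rel = (AUC_test/D_test) / (AUC_ref/D_ref)
      = (62.86/25) / (118/50)
      = 2.5144 / 2.36 = 1.0654 = 106.54%

F_rel = 107%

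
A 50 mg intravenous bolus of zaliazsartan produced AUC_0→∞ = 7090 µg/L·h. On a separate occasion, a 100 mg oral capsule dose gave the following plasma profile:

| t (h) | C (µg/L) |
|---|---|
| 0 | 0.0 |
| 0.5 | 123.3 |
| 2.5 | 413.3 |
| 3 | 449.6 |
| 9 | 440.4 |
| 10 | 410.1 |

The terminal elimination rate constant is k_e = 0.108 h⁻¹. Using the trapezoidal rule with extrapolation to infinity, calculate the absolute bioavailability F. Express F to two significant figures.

F = 0.54

Trapezoidal AUC_0→10 (oral capsule):
  [0→0.5]: (0.0+123.3)/2 × 0.5 = 30.825
  [0.5→2.5]: (123.3+413.3)/2 × 2 = 536.6
  [2.5→3]: (413.3+449.6)/2 × 0.5 = 215.725
  [3→9]: (449.6+440.4)/2 × 6 = 2670.0
  [9→10]: (440.4+410.1)/2 × 1 = 425.25
  Sum = 3878.4 µg/L·h
Tail: C_last/k_e = 410.1/0.108 = 3797.222
AUC_0→∞ (oral capsule) = 3878.4 + 3797.222 = 7675.622 µg/L·h
F = (AUC_ev/D_ev)/(AUC_iv/D_iv) = (7675.622/100)/(7090/50) = 76.75622/141.8 = 0.5413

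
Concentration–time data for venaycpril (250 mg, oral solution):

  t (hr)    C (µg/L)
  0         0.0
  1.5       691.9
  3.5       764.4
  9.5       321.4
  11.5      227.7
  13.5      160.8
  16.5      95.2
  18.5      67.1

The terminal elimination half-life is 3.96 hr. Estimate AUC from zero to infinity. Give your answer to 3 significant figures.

AUC = 7100 µg/L·hr

Trapezoidal AUC_0→18.5:
  [0→1.5]: (0.0+691.9)/2 × 1.5 = 518.925
  [1.5→3.5]: (691.9+764.4)/2 × 2 = 1456.3
  [3.5→9.5]: (764.4+321.4)/2 × 6 = 3257.4
  [9.5→11.5]: (321.4+227.7)/2 × 2 = 549.1
  [11.5→13.5]: (227.7+160.8)/2 × 2 = 388.5
  [13.5→16.5]: (160.8+95.2)/2 × 3 = 384.0
  [16.5→18.5]: (95.2+67.1)/2 × 2 = 162.3
  Sum = 6716.525 µg/L·hr
k_e = ln2 / t½ = 0.693147 / 3.96 = 0.1750 hr^-1
Extrapolated tail: C_last / k_e = 67.1 / 0.175 = 383.429
AUC_0→∞ = 6716.525 + 383.429 = 7099.954 µg/L·hr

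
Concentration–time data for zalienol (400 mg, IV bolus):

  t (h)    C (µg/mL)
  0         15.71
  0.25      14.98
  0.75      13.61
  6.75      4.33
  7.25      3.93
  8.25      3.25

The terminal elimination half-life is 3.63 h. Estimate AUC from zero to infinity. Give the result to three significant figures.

AUC = 87.5 µg/mL·h

Trapezoidal AUC_0→8.25:
  [0→0.25]: (15.71+14.98)/2 × 0.25 = 3.83625
  [0.25→0.75]: (14.98+13.61)/2 × 0.5 = 7.1475
  [0.75→6.75]: (13.61+4.33)/2 × 6 = 53.82
  [6.75→7.25]: (4.33+3.93)/2 × 0.5 = 2.065
  [7.25→8.25]: (3.93+3.25)/2 × 1 = 3.59
  Sum = 70.45875 µg/mL·h
k_e = ln2 / t½ = 0.693147 / 3.63 = 0.1909 h^-1
Extrapolated tail: C_last / k_e = 3.25 / 0.1909 = 17.025
AUC_0→∞ = 70.45875 + 17.025 = 87.48375 µg/mL·h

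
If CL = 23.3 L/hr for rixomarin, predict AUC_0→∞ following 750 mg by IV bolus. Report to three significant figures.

AUC_0→∞ = Dose_iv / CL
        = 750 / 23.3 = 32.1888 mg/L·hr

AUC = 32.2 mg/L·hr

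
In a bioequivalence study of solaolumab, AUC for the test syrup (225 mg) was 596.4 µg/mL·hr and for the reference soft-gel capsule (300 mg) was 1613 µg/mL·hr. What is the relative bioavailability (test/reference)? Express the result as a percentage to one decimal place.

F_rel = (AUC_test/D_test) / (AUC_ref/D_ref)
      = (596.4/225) / (1613/300)
      = 2.65067 / 5.37667 = 0.4930 = 49.30%

F_rel = 49.3%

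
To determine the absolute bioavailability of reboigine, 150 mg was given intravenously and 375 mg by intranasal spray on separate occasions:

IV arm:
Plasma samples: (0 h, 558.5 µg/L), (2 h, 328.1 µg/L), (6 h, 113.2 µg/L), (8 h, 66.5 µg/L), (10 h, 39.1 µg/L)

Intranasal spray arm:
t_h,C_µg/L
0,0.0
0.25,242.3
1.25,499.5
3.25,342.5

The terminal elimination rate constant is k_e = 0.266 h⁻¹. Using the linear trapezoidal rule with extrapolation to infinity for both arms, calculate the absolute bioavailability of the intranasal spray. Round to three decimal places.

F = 0.460

Trapezoidal AUC_0→10 (IV):
  [0→2]: (558.5+328.1)/2 × 2 = 886.6
  [2→6]: (328.1+113.2)/2 × 4 = 882.6
  [6→8]: (113.2+66.5)/2 × 2 = 179.7
  [8→10]: (66.5+39.1)/2 × 2 = 105.6
  Sum = 2054.5 µg/L·h
IV tail: 39.1/0.266 = 146.992; AUC_iv,0→∞ = 2054.5 + 146.992 = 2201.492 µg/L·h
Trapezoidal AUC_0→3.25 (intranasal spray):
  [0→0.25]: (0.0+242.3)/2 × 0.25 = 30.2875
  [0.25→1.25]: (242.3+499.5)/2 × 1 = 370.9
  [1.25→3.25]: (499.5+342.5)/2 × 2 = 842.0
  Sum = 1243.1875 µg/L·h
intranasal spray tail: 342.5/0.266 = 1287.594; AUC_ev,0→∞ = 1243.1875 + 1287.594 = 2530.7815 µg/L·h
F = (AUC_ev/D_ev)/(AUC_iv/D_iv) = (2530.7815/375)/(2201.492/150) = 6.74875/14.6766 = 0.4598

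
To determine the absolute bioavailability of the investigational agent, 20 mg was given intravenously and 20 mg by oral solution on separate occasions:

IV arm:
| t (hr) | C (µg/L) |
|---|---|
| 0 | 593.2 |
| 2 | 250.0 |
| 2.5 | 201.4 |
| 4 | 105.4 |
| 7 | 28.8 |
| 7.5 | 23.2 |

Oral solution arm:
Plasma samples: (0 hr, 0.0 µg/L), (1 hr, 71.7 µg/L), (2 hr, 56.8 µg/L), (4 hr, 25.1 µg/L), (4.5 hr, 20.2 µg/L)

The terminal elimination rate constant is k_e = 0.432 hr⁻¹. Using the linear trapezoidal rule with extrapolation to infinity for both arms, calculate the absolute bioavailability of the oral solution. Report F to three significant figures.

Trapezoidal AUC_0→7.5 (IV):
  [0→2]: (593.2+250.0)/2 × 2 = 843.2
  [2→2.5]: (250.0+201.4)/2 × 0.5 = 112.85
  [2.5→4]: (201.4+105.4)/2 × 1.5 = 230.1
  [4→7]: (105.4+28.8)/2 × 3 = 201.3
  [7→7.5]: (28.8+23.2)/2 × 0.5 = 13.0
  Sum = 1400.45 µg/L·hr
IV tail: 23.2/0.432 = 53.704; AUC_iv,0→∞ = 1400.45 + 53.704 = 1454.154 µg/L·hr
Trapezoidal AUC_0→4.5 (oral solution):
  [0→1]: (0.0+71.7)/2 × 1 = 35.85
  [1→2]: (71.7+56.8)/2 × 1 = 64.25
  [2→4]: (56.8+25.1)/2 × 2 = 81.9
  [4→4.5]: (25.1+20.2)/2 × 0.5 = 11.325
  Sum = 193.325 µg/L·hr
oral solution tail: 20.2/0.432 = 46.759; AUC_ev,0→∞ = 193.325 + 46.759 = 240.084 µg/L·hr
F = (AUC_ev/D_ev)/(AUC_iv/D_iv) = (240.084/20)/(1454.154/20) = 12.0042/72.7077 = 0.1651

F = 0.165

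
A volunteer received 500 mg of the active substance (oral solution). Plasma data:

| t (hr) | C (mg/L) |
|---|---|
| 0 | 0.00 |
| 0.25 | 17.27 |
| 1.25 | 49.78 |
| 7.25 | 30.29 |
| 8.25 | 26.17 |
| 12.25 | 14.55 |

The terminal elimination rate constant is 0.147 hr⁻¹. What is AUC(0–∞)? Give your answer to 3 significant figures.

Trapezoidal AUC_0→12.25:
  [0→0.25]: (0.00+17.27)/2 × 0.25 = 2.15875
  [0.25→1.25]: (17.27+49.78)/2 × 1 = 33.525
  [1.25→7.25]: (49.78+30.29)/2 × 6 = 240.21
  [7.25→8.25]: (30.29+26.17)/2 × 1 = 28.23
  [8.25→12.25]: (26.17+14.55)/2 × 4 = 81.44
  Sum = 385.56375 mg/L·hr
Extrapolated tail: C_last / k_e = 14.55 / 0.147 = 98.980
AUC_0→∞ = 385.56375 + 98.980 = 484.54375 mg/L·hr

AUC = 485 mg/L·hr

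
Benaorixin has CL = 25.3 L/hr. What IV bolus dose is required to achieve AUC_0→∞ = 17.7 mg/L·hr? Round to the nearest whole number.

Dose = 448 mg

Dose_iv = CL × AUC_0→∞
     = 25.3 × 17.7 = 447.81 mg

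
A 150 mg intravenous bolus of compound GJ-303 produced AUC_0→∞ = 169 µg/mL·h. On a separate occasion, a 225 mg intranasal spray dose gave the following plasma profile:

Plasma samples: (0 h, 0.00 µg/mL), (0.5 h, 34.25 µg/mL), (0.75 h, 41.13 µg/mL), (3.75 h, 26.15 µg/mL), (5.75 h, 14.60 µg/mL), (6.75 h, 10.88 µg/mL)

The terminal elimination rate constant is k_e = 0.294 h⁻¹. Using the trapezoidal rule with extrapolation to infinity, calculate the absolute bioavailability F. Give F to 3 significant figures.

Trapezoidal AUC_0→6.75 (intranasal spray):
  [0→0.5]: (0.00+34.25)/2 × 0.5 = 8.5625
  [0.5→0.75]: (34.25+41.13)/2 × 0.25 = 9.4225
  [0.75→3.75]: (41.13+26.15)/2 × 3 = 100.92
  [3.75→5.75]: (26.15+14.60)/2 × 2 = 40.75
  [5.75→6.75]: (14.60+10.88)/2 × 1 = 12.74
  Sum = 172.395 µg/mL·h
Tail: C_last/k_e = 10.88/0.294 = 37.007
AUC_0→∞ (intranasal spray) = 172.395 + 37.007 = 209.402 µg/mL·h
F = (AUC_ev/D_ev)/(AUC_iv/D_iv) = (209.402/225)/(169/150) = 0.930676/1.12667 = 0.8260

F = 0.826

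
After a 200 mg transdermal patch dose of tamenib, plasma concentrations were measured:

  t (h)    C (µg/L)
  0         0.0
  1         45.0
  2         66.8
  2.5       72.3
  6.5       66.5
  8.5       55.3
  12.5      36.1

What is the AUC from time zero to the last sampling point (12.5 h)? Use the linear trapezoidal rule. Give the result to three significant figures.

AUC = 695 µg/L·h

Trapezoidal AUC_0→12.5:
  [0→1]: (0.0+45.0)/2 × 1 = 22.5
  [1→2]: (45.0+66.8)/2 × 1 = 55.9
  [2→2.5]: (66.8+72.3)/2 × 0.5 = 34.775
  [2.5→6.5]: (72.3+66.5)/2 × 4 = 277.6
  [6.5→8.5]: (66.5+55.3)/2 × 2 = 121.8
  [8.5→12.5]: (55.3+36.1)/2 × 4 = 182.8
  Sum = 695.375 µg/L·h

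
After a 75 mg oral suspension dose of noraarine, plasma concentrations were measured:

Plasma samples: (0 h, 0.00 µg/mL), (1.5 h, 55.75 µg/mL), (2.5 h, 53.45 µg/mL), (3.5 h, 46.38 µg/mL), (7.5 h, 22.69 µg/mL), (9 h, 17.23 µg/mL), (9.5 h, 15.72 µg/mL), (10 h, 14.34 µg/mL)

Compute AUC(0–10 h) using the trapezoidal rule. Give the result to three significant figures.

AUC = 330 µg/mL·h

Trapezoidal AUC_0→10:
  [0→1.5]: (0.00+55.75)/2 × 1.5 = 41.8125
  [1.5→2.5]: (55.75+53.45)/2 × 1 = 54.6
  [2.5→3.5]: (53.45+46.38)/2 × 1 = 49.915
  [3.5→7.5]: (46.38+22.69)/2 × 4 = 138.14
  [7.5→9]: (22.69+17.23)/2 × 1.5 = 29.94
  [9→9.5]: (17.23+15.72)/2 × 0.5 = 8.2375
  [9.5→10]: (15.72+14.34)/2 × 0.5 = 7.515
  Sum = 330.16 µg/mL·h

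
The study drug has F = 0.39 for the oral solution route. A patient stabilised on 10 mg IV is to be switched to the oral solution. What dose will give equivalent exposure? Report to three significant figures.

D_oral = 25.6 mg

For equal systemic exposure: F × D_ev = D_iv
D_ev = D_iv / F = 10 / 0.39 = 25.641 mg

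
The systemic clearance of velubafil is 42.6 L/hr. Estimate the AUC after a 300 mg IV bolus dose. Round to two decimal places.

AUC = 7.04 mg/L·hr

AUC_0→∞ = Dose_iv / CL
        = 300 / 42.6 = 7.04225 mg/L·hr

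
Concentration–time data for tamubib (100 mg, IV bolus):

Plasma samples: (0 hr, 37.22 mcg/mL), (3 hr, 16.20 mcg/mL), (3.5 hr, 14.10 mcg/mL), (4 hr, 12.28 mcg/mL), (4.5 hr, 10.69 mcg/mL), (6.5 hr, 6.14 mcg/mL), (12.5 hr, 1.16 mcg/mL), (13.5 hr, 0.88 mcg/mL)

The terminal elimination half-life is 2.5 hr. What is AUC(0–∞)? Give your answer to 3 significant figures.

AUC = 143 mcg/mL·hr

Trapezoidal AUC_0→13.5:
  [0→3]: (37.22+16.20)/2 × 3 = 80.13
  [3→3.5]: (16.20+14.10)/2 × 0.5 = 7.575
  [3.5→4]: (14.10+12.28)/2 × 0.5 = 6.595
  [4→4.5]: (12.28+10.69)/2 × 0.5 = 5.7425
  [4.5→6.5]: (10.69+6.14)/2 × 2 = 16.83
  [6.5→12.5]: (6.14+1.16)/2 × 6 = 21.9
  [12.5→13.5]: (1.16+0.88)/2 × 1 = 1.02
  Sum = 139.7925 mcg/mL·hr
k_e = ln2 / t½ = 0.693147 / 2.5 = 0.2773 hr^-1
Extrapolated tail: C_last / k_e = 0.88 / 0.2773 = 3.173
AUC_0→∞ = 139.7925 + 3.173 = 142.9655 mcg/mL·hr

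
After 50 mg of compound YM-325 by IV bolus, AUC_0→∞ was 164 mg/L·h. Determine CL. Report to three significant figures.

CL = Dose_iv / AUC_0→∞
   = 50 / 164 = 0.304878 L/h

CL = 0.305 L/h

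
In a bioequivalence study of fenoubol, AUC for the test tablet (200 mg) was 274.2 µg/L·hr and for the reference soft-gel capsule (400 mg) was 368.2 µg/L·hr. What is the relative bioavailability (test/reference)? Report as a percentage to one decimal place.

F_rel = (AUC_test/D_test) / (AUC_ref/D_ref)
      = (274.2/200) / (368.2/400)
      = 1.371 / 0.9205 = 1.4894 = 148.94%

F_rel = 148.9%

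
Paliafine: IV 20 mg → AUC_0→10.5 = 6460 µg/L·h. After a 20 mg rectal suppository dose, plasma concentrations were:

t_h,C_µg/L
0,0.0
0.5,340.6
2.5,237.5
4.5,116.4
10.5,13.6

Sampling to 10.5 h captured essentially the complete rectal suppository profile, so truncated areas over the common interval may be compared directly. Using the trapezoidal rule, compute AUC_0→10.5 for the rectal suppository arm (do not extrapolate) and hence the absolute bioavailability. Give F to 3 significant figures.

Trapezoidal AUC_0→10.5 (rectal suppository):
  [0→0.5]: (0.0+340.6)/2 × 0.5 = 85.15
  [0.5→2.5]: (340.6+237.5)/2 × 2 = 578.1
  [2.5→4.5]: (237.5+116.4)/2 × 2 = 353.9
  [4.5→10.5]: (116.4+13.6)/2 × 6 = 390.0
  Sum = 1407.15 µg/L·h
F = (AUC_ev/D_ev)/(AUC_iv/D_iv) = (1407.15/20)/(6460/20) = 70.3575/323 = 0.2178

F = 0.218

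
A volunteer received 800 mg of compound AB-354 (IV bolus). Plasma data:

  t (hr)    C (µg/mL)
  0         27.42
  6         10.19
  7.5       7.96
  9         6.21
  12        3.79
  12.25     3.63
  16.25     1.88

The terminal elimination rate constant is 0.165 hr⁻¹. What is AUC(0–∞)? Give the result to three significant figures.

AUC = 175 µg/mL·hr

Trapezoidal AUC_0→16.25:
  [0→6]: (27.42+10.19)/2 × 6 = 112.83
  [6→7.5]: (10.19+7.96)/2 × 1.5 = 13.6125
  [7.5→9]: (7.96+6.21)/2 × 1.5 = 10.6275
  [9→12]: (6.21+3.79)/2 × 3 = 15.0
  [12→12.25]: (3.79+3.63)/2 × 0.25 = 0.9275
  [12.25→16.25]: (3.63+1.88)/2 × 4 = 11.02
  Sum = 164.0175 µg/mL·hr
Extrapolated tail: C_last / k_e = 1.88 / 0.165 = 11.394
AUC_0→∞ = 164.0175 + 11.394 = 175.4115 µg/mL·hr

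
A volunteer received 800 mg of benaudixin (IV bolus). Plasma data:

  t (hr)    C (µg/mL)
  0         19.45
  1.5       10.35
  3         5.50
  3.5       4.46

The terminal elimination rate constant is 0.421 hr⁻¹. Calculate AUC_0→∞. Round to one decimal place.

AUC = 47.3 µg/mL·hr

Trapezoidal AUC_0→3.5:
  [0→1.5]: (19.45+10.35)/2 × 1.5 = 22.35
  [1.5→3]: (10.35+5.50)/2 × 1.5 = 11.8875
  [3→3.5]: (5.50+4.46)/2 × 0.5 = 2.49
  Sum = 36.7275 µg/mL·hr
Extrapolated tail: C_last / k_e = 4.46 / 0.421 = 10.594
AUC_0→∞ = 36.7275 + 10.594 = 47.3215 µg/mL·hr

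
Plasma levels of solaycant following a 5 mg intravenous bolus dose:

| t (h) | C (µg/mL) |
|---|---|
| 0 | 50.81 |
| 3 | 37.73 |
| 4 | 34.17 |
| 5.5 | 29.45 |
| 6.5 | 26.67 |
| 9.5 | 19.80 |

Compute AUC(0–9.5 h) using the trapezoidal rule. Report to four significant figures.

AUC = 314.2 µg/mL·h

Trapezoidal AUC_0→9.5:
  [0→3]: (50.81+37.73)/2 × 3 = 132.81
  [3→4]: (37.73+34.17)/2 × 1 = 35.95
  [4→5.5]: (34.17+29.45)/2 × 1.5 = 47.715
  [5.5→6.5]: (29.45+26.67)/2 × 1 = 28.06
  [6.5→9.5]: (26.67+19.80)/2 × 3 = 69.705
  Sum = 314.24 µg/mL·h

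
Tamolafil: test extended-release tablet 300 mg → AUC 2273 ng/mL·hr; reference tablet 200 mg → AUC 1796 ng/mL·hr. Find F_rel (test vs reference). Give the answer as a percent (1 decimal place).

F_rel = (AUC_test/D_test) / (AUC_ref/D_ref)
      = (2273/300) / (1796/200)
      = 7.57667 / 8.98 = 0.8437 = 84.37%

F_rel = 84.4%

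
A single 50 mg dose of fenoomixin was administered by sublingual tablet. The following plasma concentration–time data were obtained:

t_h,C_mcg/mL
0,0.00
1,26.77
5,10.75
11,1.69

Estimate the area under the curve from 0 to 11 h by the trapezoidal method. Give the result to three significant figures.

Trapezoidal AUC_0→11:
  [0→1]: (0.00+26.77)/2 × 1 = 13.385
  [1→5]: (26.77+10.75)/2 × 4 = 75.04
  [5→11]: (10.75+1.69)/2 × 6 = 37.32
  Sum = 125.745 mcg/mL·h

AUC = 126 mcg/mL·h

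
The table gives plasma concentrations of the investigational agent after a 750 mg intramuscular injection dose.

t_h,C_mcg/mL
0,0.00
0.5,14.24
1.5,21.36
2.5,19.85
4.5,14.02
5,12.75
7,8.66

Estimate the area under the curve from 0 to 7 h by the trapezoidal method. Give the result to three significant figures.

Trapezoidal AUC_0→7:
  [0→0.5]: (0.00+14.24)/2 × 0.5 = 3.56
  [0.5→1.5]: (14.24+21.36)/2 × 1 = 17.8
  [1.5→2.5]: (21.36+19.85)/2 × 1 = 20.605
  [2.5→4.5]: (19.85+14.02)/2 × 2 = 33.87
  [4.5→5]: (14.02+12.75)/2 × 0.5 = 6.6925
  [5→7]: (12.75+8.66)/2 × 2 = 21.41
  Sum = 103.9375 mcg/mL·h

AUC = 104 mcg/mL·h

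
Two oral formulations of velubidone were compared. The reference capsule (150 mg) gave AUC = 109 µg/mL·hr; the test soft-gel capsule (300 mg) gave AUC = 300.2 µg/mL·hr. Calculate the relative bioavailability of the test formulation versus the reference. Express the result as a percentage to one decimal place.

F_rel = (AUC_test/D_test) / (AUC_ref/D_ref)
      = (300.2/300) / (109/150)
      = 1.00067 / 0.726667 = 1.3771 = 137.71%

F_rel = 137.7%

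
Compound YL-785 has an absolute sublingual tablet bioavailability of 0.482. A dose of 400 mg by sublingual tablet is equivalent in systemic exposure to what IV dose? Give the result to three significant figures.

Systemic exposure from an extravascular dose = F × D_ev, so the equivalent IV dose is F × D_ev.
D_iv = F × D_ev = 0.482 × 400 = 192.8 mg

D_iv = 193 mg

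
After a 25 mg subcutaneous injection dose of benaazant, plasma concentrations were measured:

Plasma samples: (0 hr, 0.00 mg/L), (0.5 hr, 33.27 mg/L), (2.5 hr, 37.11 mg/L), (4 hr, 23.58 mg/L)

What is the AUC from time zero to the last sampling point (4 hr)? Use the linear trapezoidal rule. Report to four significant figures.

AUC = 124.2 mg/L·hr

Trapezoidal AUC_0→4:
  [0→0.5]: (0.00+33.27)/2 × 0.5 = 8.3175
  [0.5→2.5]: (33.27+37.11)/2 × 2 = 70.38
  [2.5→4]: (37.11+23.58)/2 × 1.5 = 45.5175
  Sum = 124.215 mg/L·hr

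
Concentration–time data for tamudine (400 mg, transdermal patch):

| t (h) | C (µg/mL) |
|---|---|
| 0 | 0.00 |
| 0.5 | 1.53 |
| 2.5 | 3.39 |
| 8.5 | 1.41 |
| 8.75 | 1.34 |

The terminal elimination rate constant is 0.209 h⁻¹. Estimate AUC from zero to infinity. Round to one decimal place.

Trapezoidal AUC_0→8.75:
  [0→0.5]: (0.00+1.53)/2 × 0.5 = 0.3825
  [0.5→2.5]: (1.53+3.39)/2 × 2 = 4.92
  [2.5→8.5]: (3.39+1.41)/2 × 6 = 14.4
  [8.5→8.75]: (1.41+1.34)/2 × 0.25 = 0.34375
  Sum = 20.04625 µg/mL·h
Extrapolated tail: C_last / k_e = 1.34 / 0.209 = 6.411
AUC_0→∞ = 20.04625 + 6.411 = 26.45725 µg/mL·h

AUC = 26.5 µg/mL·h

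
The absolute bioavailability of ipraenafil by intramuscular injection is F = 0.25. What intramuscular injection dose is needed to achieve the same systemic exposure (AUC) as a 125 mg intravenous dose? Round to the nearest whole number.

D_intramuscular = 500 mg

For equal systemic exposure: F × D_ev = D_iv
D_ev = D_iv / F = 125 / 0.25 = 500 mg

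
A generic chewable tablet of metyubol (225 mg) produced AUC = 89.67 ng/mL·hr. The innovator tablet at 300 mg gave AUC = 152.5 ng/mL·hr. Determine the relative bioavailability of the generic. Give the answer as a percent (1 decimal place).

F_rel = (AUC_test/D_test) / (AUC_ref/D_ref)
      = (89.67/225) / (152.5/300)
      = 0.398533 / 0.508333 = 0.7840 = 78.40%

F_rel = 78.4%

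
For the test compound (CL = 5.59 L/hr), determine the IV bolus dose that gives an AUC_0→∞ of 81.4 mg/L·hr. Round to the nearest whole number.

Dose_iv = CL × AUC_0→∞
     = 5.59 × 81.4 = 455.026 mg

Dose = 455 mg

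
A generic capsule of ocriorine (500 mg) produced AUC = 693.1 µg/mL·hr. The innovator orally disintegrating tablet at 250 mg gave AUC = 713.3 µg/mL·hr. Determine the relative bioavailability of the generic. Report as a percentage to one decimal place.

F_rel = 48.6%

F_rel = (AUC_test/D_test) / (AUC_ref/D_ref)
      = (693.1/500) / (713.3/250)
      = 1.3862 / 2.8532 = 0.4858 = 48.58%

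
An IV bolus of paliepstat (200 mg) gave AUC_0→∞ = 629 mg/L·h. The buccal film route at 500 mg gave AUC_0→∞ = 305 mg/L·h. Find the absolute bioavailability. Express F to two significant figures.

F = (AUC_ev / D_ev) / (AUC_iv / D_iv)
  = (305/500) / (629/200)
  = 0.61 / 3.145 = 0.1940

F = 0.19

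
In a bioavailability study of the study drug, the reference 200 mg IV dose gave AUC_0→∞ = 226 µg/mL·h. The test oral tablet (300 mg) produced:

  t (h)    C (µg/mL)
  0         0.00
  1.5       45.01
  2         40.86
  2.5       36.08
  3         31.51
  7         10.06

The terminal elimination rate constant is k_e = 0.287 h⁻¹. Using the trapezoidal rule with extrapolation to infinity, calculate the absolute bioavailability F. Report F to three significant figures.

F = 0.618

Trapezoidal AUC_0→7 (oral tablet):
  [0→1.5]: (0.00+45.01)/2 × 1.5 = 33.7575
  [1.5→2]: (45.01+40.86)/2 × 0.5 = 21.4675
  [2→2.5]: (40.86+36.08)/2 × 0.5 = 19.235
  [2.5→3]: (36.08+31.51)/2 × 0.5 = 16.8975
  [3→7]: (31.51+10.06)/2 × 4 = 83.14
  Sum = 174.4975 µg/mL·h
Tail: C_last/k_e = 10.06/0.287 = 35.052
AUC_0→∞ (oral tablet) = 174.4975 + 35.052 = 209.5495 µg/mL·h
F = (AUC_ev/D_ev)/(AUC_iv/D_iv) = (209.5495/300)/(226/200) = 0.698498/1.13 = 0.6181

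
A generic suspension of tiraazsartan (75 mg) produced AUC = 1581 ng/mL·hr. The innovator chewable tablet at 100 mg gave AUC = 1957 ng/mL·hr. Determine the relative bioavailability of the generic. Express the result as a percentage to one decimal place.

F_rel = (AUC_test/D_test) / (AUC_ref/D_ref)
      = (1581/75) / (1957/100)
      = 21.08 / 19.57 = 1.0772 = 107.72%

F_rel = 107.7%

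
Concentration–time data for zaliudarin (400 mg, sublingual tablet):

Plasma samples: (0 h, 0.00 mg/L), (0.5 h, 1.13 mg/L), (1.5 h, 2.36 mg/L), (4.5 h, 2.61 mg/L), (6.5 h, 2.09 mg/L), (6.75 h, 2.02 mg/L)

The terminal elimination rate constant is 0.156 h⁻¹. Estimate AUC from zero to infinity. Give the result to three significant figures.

AUC = 27.6 mg/L·h

Trapezoidal AUC_0→6.75:
  [0→0.5]: (0.00+1.13)/2 × 0.5 = 0.2825
  [0.5→1.5]: (1.13+2.36)/2 × 1 = 1.745
  [1.5→4.5]: (2.36+2.61)/2 × 3 = 7.455
  [4.5→6.5]: (2.61+2.09)/2 × 2 = 4.7
  [6.5→6.75]: (2.09+2.02)/2 × 0.25 = 0.51375
  Sum = 14.69625 mg/L·h
Extrapolated tail: C_last / k_e = 2.02 / 0.156 = 12.949
AUC_0→∞ = 14.69625 + 12.949 = 27.64525 mg/L·h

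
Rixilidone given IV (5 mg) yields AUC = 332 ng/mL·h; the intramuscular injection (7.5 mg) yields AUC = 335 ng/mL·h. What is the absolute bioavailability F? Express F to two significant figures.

F = (AUC_ev / D_ev) / (AUC_iv / D_iv)
  = (335/7.5) / (332/5)
  = 44.6667 / 66.4 = 0.6727

F = 0.67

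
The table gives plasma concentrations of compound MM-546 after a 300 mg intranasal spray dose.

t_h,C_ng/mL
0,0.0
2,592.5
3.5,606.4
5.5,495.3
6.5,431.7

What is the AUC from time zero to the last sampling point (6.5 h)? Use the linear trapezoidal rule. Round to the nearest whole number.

Trapezoidal AUC_0→6.5:
  [0→2]: (0.0+592.5)/2 × 2 = 592.5
  [2→3.5]: (592.5+606.4)/2 × 1.5 = 899.175
  [3.5→5.5]: (606.4+495.3)/2 × 2 = 1101.7
  [5.5→6.5]: (495.3+431.7)/2 × 1 = 463.5
  Sum = 3056.875 ng/mL·h

AUC = 3057 ng/mL·h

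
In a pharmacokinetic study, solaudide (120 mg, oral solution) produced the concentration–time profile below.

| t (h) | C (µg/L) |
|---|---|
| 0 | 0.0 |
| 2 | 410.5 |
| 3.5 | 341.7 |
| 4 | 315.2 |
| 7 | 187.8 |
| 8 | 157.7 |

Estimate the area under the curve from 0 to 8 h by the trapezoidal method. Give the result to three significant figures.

AUC = 2070 µg/L·h

Trapezoidal AUC_0→8:
  [0→2]: (0.0+410.5)/2 × 2 = 410.5
  [2→3.5]: (410.5+341.7)/2 × 1.5 = 564.15
  [3.5→4]: (341.7+315.2)/2 × 0.5 = 164.225
  [4→7]: (315.2+187.8)/2 × 3 = 754.5
  [7→8]: (187.8+157.7)/2 × 1 = 172.75
  Sum = 2066.125 µg/L·h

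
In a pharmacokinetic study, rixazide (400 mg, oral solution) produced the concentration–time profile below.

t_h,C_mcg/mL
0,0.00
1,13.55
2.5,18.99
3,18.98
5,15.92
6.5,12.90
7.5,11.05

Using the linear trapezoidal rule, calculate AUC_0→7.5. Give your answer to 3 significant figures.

Trapezoidal AUC_0→7.5:
  [0→1]: (0.00+13.55)/2 × 1 = 6.775
  [1→2.5]: (13.55+18.99)/2 × 1.5 = 24.405
  [2.5→3]: (18.99+18.98)/2 × 0.5 = 9.4925
  [3→5]: (18.98+15.92)/2 × 2 = 34.9
  [5→6.5]: (15.92+12.90)/2 × 1.5 = 21.615
  [6.5→7.5]: (12.90+11.05)/2 × 1 = 11.975
  Sum = 109.1625 mcg/mL·h

AUC = 109 mcg/mL·h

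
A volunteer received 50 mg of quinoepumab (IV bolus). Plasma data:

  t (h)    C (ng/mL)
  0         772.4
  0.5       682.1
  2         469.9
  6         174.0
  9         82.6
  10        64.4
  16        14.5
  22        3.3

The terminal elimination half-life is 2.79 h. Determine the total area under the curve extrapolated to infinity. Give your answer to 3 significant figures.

AUC = 3280 ng/mL·h

Trapezoidal AUC_0→22:
  [0→0.5]: (772.4+682.1)/2 × 0.5 = 363.625
  [0.5→2]: (682.1+469.9)/2 × 1.5 = 864.0
  [2→6]: (469.9+174.0)/2 × 4 = 1287.8
  [6→9]: (174.0+82.6)/2 × 3 = 384.9
  [9→10]: (82.6+64.4)/2 × 1 = 73.5
  [10→16]: (64.4+14.5)/2 × 6 = 236.7
  [16→22]: (14.5+3.3)/2 × 6 = 53.4
  Sum = 3263.925 ng/mL·h
k_e = ln2 / t½ = 0.693147 / 2.79 = 0.2484 h^-1
Extrapolated tail: C_last / k_e = 3.3 / 0.2484 = 13.285
AUC_0→∞ = 3263.925 + 13.285 = 3277.21 ng/mL·h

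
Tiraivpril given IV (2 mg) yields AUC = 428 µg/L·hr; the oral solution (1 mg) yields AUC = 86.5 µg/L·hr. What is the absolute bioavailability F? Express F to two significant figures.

F = 0.40

F = (AUC_ev / D_ev) / (AUC_iv / D_iv)
  = (86.5/1) / (428/2)
  = 86.5 / 214 = 0.4042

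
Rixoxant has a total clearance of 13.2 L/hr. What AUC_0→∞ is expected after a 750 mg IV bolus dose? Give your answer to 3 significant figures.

AUC_0→∞ = Dose_iv / CL
        = 750 / 13.2 = 56.8182 mg/L·hr

AUC = 56.8 mg/L·hr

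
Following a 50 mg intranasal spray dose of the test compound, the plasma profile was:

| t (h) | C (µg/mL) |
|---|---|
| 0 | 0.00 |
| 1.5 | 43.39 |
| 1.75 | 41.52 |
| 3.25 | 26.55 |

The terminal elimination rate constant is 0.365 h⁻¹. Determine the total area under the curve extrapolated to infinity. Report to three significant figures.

Trapezoidal AUC_0→3.25:
  [0→1.5]: (0.00+43.39)/2 × 1.5 = 32.5425
  [1.5→1.75]: (43.39+41.52)/2 × 0.25 = 10.61375
  [1.75→3.25]: (41.52+26.55)/2 × 1.5 = 51.0525
  Sum = 94.20875 µg/mL·h
Extrapolated tail: C_last / k_e = 26.55 / 0.365 = 72.740
AUC_0→∞ = 94.20875 + 72.740 = 166.94875 µg/mL·h

AUC = 167 µg/mL·h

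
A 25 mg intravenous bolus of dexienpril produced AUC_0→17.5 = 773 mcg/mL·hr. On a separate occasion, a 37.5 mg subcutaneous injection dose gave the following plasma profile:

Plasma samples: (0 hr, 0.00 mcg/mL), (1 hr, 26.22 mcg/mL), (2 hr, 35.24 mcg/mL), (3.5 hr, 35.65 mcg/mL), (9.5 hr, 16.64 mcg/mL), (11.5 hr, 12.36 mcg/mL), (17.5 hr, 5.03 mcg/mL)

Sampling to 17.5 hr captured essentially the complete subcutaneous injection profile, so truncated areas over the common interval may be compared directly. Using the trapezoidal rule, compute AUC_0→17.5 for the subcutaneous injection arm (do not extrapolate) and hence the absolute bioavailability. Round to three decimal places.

Trapezoidal AUC_0→17.5 (subcutaneous injection):
  [0→1]: (0.00+26.22)/2 × 1 = 13.11
  [1→2]: (26.22+35.24)/2 × 1 = 30.73
  [2→3.5]: (35.24+35.65)/2 × 1.5 = 53.1675
  [3.5→9.5]: (35.65+16.64)/2 × 6 = 156.87
  [9.5→11.5]: (16.64+12.36)/2 × 2 = 29.0
  [11.5→17.5]: (12.36+5.03)/2 × 6 = 52.17
  Sum = 335.0475 mcg/mL·hr
F = (AUC_ev/D_ev)/(AUC_iv/D_iv) = (335.0475/37.5)/(773/25) = 8.9346/30.92 = 0.2890

F = 0.289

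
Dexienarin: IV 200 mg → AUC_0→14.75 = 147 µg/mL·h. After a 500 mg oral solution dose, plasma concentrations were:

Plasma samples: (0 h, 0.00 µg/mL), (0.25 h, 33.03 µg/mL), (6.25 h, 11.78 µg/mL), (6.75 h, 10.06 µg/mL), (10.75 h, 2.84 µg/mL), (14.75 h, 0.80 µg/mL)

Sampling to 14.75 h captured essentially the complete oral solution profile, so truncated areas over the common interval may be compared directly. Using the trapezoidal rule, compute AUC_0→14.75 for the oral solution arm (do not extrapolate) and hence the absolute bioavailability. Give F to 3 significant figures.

Trapezoidal AUC_0→14.75 (oral solution):
  [0→0.25]: (0.00+33.03)/2 × 0.25 = 4.12875
  [0.25→6.25]: (33.03+11.78)/2 × 6 = 134.43
  [6.25→6.75]: (11.78+10.06)/2 × 0.5 = 5.46
  [6.75→10.75]: (10.06+2.84)/2 × 4 = 25.8
  [10.75→14.75]: (2.84+0.80)/2 × 4 = 7.28
  Sum = 177.09875 µg/mL·h
F = (AUC_ev/D_ev)/(AUC_iv/D_iv) = (177.09875/500)/(147/200) = 0.3541975/0.735 = 0.4819

F = 0.482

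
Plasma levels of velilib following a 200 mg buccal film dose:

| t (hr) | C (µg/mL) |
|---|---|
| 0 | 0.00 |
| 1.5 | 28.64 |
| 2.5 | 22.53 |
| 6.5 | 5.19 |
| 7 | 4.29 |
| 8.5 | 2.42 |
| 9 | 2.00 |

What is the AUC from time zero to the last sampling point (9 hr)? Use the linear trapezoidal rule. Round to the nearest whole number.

AUC = 111 µg/mL·hr

Trapezoidal AUC_0→9:
  [0→1.5]: (0.00+28.64)/2 × 1.5 = 21.48
  [1.5→2.5]: (28.64+22.53)/2 × 1 = 25.585
  [2.5→6.5]: (22.53+5.19)/2 × 4 = 55.44
  [6.5→7]: (5.19+4.29)/2 × 0.5 = 2.37
  [7→8.5]: (4.29+2.42)/2 × 1.5 = 5.0325
  [8.5→9]: (2.42+2.00)/2 × 0.5 = 1.105
  Sum = 111.0125 µg/mL·hr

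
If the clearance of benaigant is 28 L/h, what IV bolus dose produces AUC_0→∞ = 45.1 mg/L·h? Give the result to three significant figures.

Dose_iv = CL × AUC_0→∞
     = 28 × 45.1 = 1262.8 mg

Dose = 1260 mg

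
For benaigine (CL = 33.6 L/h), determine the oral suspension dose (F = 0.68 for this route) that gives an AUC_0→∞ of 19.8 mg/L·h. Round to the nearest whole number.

Dose = 978 mg

Dose = CL × AUC_0→∞ / F
     = 33.6 × 19.8 / 0.68 = 978.353 mg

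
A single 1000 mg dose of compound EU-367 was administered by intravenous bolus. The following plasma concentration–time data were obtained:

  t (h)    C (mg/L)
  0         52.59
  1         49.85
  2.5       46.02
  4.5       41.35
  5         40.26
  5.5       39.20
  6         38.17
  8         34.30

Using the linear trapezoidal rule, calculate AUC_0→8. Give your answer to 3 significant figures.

AUC = 343 mg/L·h

Trapezoidal AUC_0→8:
  [0→1]: (52.59+49.85)/2 × 1 = 51.22
  [1→2.5]: (49.85+46.02)/2 × 1.5 = 71.9025
  [2.5→4.5]: (46.02+41.35)/2 × 2 = 87.37
  [4.5→5]: (41.35+40.26)/2 × 0.5 = 20.4025
  [5→5.5]: (40.26+39.20)/2 × 0.5 = 19.865
  [5.5→6]: (39.20+38.17)/2 × 0.5 = 19.3425
  [6→8]: (38.17+34.30)/2 × 2 = 72.47
  Sum = 342.5725 mg/L·h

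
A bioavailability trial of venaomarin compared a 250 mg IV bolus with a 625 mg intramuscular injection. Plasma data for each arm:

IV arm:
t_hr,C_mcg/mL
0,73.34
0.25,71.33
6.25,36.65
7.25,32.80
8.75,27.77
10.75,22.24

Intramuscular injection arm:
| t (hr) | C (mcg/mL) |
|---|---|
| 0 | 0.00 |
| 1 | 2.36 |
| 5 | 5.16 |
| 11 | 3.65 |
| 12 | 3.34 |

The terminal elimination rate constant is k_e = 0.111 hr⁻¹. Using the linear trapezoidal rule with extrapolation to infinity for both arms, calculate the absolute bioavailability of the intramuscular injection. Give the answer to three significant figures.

F = 0.0453

Trapezoidal AUC_0→10.75 (IV):
  [0→0.25]: (73.34+71.33)/2 × 0.25 = 18.08375
  [0.25→6.25]: (71.33+36.65)/2 × 6 = 323.94
  [6.25→7.25]: (36.65+32.80)/2 × 1 = 34.725
  [7.25→8.75]: (32.80+27.77)/2 × 1.5 = 45.4275
  [8.75→10.75]: (27.77+22.24)/2 × 2 = 50.01
  Sum = 472.18625 mcg/mL·hr
IV tail: 22.24/0.111 = 200.360; AUC_iv,0→∞ = 472.18625 + 200.360 = 672.54625 mcg/mL·hr
Trapezoidal AUC_0→12 (intramuscular injection):
  [0→1]: (0.00+2.36)/2 × 1 = 1.18
  [1→5]: (2.36+5.16)/2 × 4 = 15.04
  [5→11]: (5.16+3.65)/2 × 6 = 26.43
  [11→12]: (3.65+3.34)/2 × 1 = 3.495
  Sum = 46.145 mcg/mL·hr
intramuscular injection tail: 3.34/0.111 = 30.090; AUC_ev,0→∞ = 46.145 + 30.090 = 76.235 mcg/mL·hr
F = (AUC_ev/D_ev)/(AUC_iv/D_iv) = (76.235/625)/(672.54625/250) = 0.121976/2.690185 = 0.0453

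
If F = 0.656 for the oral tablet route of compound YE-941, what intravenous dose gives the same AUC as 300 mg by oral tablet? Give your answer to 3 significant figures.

Systemic exposure from an extravascular dose = F × D_ev, so the equivalent IV dose is F × D_ev.
D_iv = F × D_ev = 0.656 × 300 = 196.8 mg

D_iv = 197 mg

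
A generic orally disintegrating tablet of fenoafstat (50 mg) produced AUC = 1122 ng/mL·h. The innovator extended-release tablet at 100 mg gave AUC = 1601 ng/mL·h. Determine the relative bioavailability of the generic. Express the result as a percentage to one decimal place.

F_rel = (AUC_test/D_test) / (AUC_ref/D_ref)
      = (1122/50) / (1601/100)
      = 22.44 / 16.01 = 1.4016 = 140.16%

F_rel = 140.2%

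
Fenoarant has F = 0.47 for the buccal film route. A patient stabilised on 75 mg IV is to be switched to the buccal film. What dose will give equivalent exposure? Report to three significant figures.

D_buccal = 160 mg

For equal systemic exposure: F × D_ev = D_iv
D_ev = D_iv / F = 75 / 0.47 = 159.574 mg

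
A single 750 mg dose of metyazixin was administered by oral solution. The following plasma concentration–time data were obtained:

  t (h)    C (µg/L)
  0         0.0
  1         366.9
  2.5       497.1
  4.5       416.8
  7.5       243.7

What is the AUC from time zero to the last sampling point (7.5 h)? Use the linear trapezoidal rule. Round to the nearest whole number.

AUC = 2736 µg/L·h

Trapezoidal AUC_0→7.5:
  [0→1]: (0.0+366.9)/2 × 1 = 183.45
  [1→2.5]: (366.9+497.1)/2 × 1.5 = 648.0
  [2.5→4.5]: (497.1+416.8)/2 × 2 = 913.9
  [4.5→7.5]: (416.8+243.7)/2 × 3 = 990.75
  Sum = 2736.1 µg/L·h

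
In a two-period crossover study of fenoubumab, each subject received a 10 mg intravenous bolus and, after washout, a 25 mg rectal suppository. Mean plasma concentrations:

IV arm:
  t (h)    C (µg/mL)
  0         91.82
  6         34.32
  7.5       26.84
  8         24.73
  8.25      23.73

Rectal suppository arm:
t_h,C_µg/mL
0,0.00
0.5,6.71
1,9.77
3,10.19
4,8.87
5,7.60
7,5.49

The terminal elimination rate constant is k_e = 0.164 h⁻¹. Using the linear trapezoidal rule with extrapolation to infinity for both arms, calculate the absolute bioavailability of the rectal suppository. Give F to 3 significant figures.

F = 0.0613

Trapezoidal AUC_0→8.25 (IV):
  [0→6]: (91.82+34.32)/2 × 6 = 378.42
  [6→7.5]: (34.32+26.84)/2 × 1.5 = 45.87
  [7.5→8]: (26.84+24.73)/2 × 0.5 = 12.8925
  [8→8.25]: (24.73+23.73)/2 × 0.25 = 6.0575
  Sum = 443.24 µg/mL·h
IV tail: 23.73/0.164 = 144.695; AUC_iv,0→∞ = 443.24 + 144.695 = 587.935 µg/mL·h
Trapezoidal AUC_0→7 (rectal suppository):
  [0→0.5]: (0.00+6.71)/2 × 0.5 = 1.6775
  [0.5→1]: (6.71+9.77)/2 × 0.5 = 4.12
  [1→3]: (9.77+10.19)/2 × 2 = 19.96
  [3→4]: (10.19+8.87)/2 × 1 = 9.53
  [4→5]: (8.87+7.60)/2 × 1 = 8.235
  [5→7]: (7.60+5.49)/2 × 2 = 13.09
  Sum = 56.6125 µg/mL·h
rectal suppository tail: 5.49/0.164 = 33.476; AUC_ev,0→∞ = 56.6125 + 33.476 = 90.0885 µg/mL·h
F = (AUC_ev/D_ev)/(AUC_iv/D_iv) = (90.0885/25)/(587.935/10) = 3.60354/58.7935 = 0.0613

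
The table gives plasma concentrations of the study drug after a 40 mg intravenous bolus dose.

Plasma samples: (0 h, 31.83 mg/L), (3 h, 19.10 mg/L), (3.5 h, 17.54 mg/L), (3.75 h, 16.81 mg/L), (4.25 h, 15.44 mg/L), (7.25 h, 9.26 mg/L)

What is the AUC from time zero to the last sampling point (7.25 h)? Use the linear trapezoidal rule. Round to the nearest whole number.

Trapezoidal AUC_0→7.25:
  [0→3]: (31.83+19.10)/2 × 3 = 76.395
  [3→3.5]: (19.10+17.54)/2 × 0.5 = 9.16
  [3.5→3.75]: (17.54+16.81)/2 × 0.25 = 4.29375
  [3.75→4.25]: (16.81+15.44)/2 × 0.5 = 8.0625
  [4.25→7.25]: (15.44+9.26)/2 × 3 = 37.05
  Sum = 134.96125 mg/L·h

AUC = 135 mg/L·h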